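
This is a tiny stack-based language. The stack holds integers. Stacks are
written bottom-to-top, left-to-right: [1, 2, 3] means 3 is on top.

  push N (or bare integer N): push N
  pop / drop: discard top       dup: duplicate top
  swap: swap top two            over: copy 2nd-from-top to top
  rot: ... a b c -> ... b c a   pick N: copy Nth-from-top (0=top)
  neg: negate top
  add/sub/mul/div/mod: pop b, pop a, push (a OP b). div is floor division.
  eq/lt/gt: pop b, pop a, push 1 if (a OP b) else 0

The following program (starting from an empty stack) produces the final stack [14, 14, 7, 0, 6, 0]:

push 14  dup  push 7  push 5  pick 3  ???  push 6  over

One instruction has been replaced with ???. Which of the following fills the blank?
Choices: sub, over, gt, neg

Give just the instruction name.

Answer: gt

Derivation:
Stack before ???: [14, 14, 7, 5, 14]
Stack after ???:  [14, 14, 7, 0]
Checking each choice:
  sub: produces [14, 14, 7, -9, 6, -9]
  over: produces [14, 14, 7, 5, 14, 5, 6, 5]
  gt: MATCH
  neg: produces [14, 14, 7, 5, -14, 6, -14]


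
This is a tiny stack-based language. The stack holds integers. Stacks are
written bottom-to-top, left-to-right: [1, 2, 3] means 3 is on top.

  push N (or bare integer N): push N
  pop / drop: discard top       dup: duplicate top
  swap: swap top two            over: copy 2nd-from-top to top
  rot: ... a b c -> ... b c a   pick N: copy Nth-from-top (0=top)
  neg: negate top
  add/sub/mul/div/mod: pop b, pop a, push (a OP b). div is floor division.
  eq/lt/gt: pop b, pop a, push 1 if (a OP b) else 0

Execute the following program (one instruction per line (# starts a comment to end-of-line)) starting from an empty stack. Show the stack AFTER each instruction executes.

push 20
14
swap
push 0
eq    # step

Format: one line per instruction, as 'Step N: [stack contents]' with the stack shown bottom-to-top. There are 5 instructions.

Step 1: [20]
Step 2: [20, 14]
Step 3: [14, 20]
Step 4: [14, 20, 0]
Step 5: [14, 0]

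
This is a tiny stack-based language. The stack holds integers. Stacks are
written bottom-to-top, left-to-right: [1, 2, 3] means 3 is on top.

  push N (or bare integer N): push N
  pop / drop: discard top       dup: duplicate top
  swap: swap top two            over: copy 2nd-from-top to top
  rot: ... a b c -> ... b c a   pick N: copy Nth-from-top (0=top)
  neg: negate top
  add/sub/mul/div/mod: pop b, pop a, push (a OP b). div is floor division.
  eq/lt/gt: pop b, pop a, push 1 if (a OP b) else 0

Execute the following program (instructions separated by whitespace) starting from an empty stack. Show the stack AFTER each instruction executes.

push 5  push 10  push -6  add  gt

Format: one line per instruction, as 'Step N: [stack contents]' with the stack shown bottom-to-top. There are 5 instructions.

Step 1: [5]
Step 2: [5, 10]
Step 3: [5, 10, -6]
Step 4: [5, 4]
Step 5: [1]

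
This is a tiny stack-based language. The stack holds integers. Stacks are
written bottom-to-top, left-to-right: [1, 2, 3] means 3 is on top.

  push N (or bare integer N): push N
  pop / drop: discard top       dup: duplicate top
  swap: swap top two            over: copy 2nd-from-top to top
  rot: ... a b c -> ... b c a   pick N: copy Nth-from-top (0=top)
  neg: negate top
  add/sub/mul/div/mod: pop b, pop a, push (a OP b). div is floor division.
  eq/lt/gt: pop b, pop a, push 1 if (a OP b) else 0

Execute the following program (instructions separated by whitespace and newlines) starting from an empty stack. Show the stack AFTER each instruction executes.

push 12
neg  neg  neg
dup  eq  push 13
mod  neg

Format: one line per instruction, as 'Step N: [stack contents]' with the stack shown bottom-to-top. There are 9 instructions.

Step 1: [12]
Step 2: [-12]
Step 3: [12]
Step 4: [-12]
Step 5: [-12, -12]
Step 6: [1]
Step 7: [1, 13]
Step 8: [1]
Step 9: [-1]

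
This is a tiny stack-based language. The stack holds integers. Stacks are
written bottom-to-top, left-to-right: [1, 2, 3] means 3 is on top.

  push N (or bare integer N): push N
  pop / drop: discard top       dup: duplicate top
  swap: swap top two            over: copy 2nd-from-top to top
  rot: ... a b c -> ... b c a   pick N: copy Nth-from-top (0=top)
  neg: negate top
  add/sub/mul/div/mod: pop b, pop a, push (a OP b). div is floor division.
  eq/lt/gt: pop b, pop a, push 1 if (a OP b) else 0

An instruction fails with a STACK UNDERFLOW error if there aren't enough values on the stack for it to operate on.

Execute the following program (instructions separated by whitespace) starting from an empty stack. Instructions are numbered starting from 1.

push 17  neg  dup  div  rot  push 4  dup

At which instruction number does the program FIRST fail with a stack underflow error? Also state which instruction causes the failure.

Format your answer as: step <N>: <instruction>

Answer: step 5: rot

Derivation:
Step 1 ('push 17'): stack = [17], depth = 1
Step 2 ('neg'): stack = [-17], depth = 1
Step 3 ('dup'): stack = [-17, -17], depth = 2
Step 4 ('div'): stack = [1], depth = 1
Step 5 ('rot'): needs 3 value(s) but depth is 1 — STACK UNDERFLOW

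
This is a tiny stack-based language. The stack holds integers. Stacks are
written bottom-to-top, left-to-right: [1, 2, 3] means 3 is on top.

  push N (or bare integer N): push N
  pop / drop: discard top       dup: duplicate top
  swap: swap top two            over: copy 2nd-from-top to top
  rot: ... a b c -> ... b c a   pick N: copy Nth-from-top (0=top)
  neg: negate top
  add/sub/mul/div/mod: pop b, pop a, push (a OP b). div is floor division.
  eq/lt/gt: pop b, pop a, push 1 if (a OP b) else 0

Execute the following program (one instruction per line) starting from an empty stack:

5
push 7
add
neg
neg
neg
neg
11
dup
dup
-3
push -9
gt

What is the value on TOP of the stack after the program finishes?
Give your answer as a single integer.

Answer: 1

Derivation:
After 'push 5': [5]
After 'push 7': [5, 7]
After 'add': [12]
After 'neg': [-12]
After 'neg': [12]
After 'neg': [-12]
After 'neg': [12]
After 'push 11': [12, 11]
After 'dup': [12, 11, 11]
After 'dup': [12, 11, 11, 11]
After 'push -3': [12, 11, 11, 11, -3]
After 'push -9': [12, 11, 11, 11, -3, -9]
After 'gt': [12, 11, 11, 11, 1]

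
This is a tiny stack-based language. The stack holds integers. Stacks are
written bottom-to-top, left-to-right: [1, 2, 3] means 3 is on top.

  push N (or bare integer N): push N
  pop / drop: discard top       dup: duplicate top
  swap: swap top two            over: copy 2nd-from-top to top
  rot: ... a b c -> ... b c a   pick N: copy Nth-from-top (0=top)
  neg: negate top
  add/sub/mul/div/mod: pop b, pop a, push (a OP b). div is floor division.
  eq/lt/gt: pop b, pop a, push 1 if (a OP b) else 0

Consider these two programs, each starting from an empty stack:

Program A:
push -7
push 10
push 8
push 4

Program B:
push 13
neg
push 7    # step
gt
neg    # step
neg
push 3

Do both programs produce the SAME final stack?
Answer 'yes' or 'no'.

Answer: no

Derivation:
Program A trace:
  After 'push -7': [-7]
  After 'push 10': [-7, 10]
  After 'push 8': [-7, 10, 8]
  After 'push 4': [-7, 10, 8, 4]
Program A final stack: [-7, 10, 8, 4]

Program B trace:
  After 'push 13': [13]
  After 'neg': [-13]
  After 'push 7': [-13, 7]
  After 'gt': [0]
  After 'neg': [0]
  After 'neg': [0]
  After 'push 3': [0, 3]
Program B final stack: [0, 3]
Same: no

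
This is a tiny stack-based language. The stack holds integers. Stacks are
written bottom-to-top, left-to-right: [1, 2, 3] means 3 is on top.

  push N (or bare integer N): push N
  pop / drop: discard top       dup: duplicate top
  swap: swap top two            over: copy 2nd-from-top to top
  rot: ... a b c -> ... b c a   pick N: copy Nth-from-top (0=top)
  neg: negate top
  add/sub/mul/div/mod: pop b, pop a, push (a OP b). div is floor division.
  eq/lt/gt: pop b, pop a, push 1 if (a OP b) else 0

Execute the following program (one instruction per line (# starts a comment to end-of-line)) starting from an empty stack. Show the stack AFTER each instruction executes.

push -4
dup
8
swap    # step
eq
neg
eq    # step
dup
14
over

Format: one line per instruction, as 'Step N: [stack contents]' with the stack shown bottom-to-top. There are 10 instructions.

Step 1: [-4]
Step 2: [-4, -4]
Step 3: [-4, -4, 8]
Step 4: [-4, 8, -4]
Step 5: [-4, 0]
Step 6: [-4, 0]
Step 7: [0]
Step 8: [0, 0]
Step 9: [0, 0, 14]
Step 10: [0, 0, 14, 0]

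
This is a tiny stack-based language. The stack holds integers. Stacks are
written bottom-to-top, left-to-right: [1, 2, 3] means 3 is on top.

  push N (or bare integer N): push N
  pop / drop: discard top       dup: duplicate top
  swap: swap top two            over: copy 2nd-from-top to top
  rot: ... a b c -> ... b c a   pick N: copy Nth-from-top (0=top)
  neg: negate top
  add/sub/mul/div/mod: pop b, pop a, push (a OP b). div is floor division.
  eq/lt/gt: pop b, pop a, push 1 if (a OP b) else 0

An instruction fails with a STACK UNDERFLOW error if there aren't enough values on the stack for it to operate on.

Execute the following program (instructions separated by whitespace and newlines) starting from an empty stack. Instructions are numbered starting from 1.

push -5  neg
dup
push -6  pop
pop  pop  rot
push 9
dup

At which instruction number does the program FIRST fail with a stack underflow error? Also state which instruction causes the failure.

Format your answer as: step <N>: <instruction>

Step 1 ('push -5'): stack = [-5], depth = 1
Step 2 ('neg'): stack = [5], depth = 1
Step 3 ('dup'): stack = [5, 5], depth = 2
Step 4 ('push -6'): stack = [5, 5, -6], depth = 3
Step 5 ('pop'): stack = [5, 5], depth = 2
Step 6 ('pop'): stack = [5], depth = 1
Step 7 ('pop'): stack = [], depth = 0
Step 8 ('rot'): needs 3 value(s) but depth is 0 — STACK UNDERFLOW

Answer: step 8: rot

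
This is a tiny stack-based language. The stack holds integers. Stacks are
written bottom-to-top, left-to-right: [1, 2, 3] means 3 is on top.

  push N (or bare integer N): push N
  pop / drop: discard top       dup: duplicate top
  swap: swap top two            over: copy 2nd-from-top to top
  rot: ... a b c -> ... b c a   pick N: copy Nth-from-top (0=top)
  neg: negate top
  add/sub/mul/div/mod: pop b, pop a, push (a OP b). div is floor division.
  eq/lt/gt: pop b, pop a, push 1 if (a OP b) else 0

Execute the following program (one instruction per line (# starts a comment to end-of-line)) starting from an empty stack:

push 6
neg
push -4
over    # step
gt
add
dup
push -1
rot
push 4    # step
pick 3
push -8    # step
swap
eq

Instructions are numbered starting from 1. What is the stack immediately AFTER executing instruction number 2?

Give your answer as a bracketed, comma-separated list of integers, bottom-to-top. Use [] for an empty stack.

Step 1 ('push 6'): [6]
Step 2 ('neg'): [-6]

Answer: [-6]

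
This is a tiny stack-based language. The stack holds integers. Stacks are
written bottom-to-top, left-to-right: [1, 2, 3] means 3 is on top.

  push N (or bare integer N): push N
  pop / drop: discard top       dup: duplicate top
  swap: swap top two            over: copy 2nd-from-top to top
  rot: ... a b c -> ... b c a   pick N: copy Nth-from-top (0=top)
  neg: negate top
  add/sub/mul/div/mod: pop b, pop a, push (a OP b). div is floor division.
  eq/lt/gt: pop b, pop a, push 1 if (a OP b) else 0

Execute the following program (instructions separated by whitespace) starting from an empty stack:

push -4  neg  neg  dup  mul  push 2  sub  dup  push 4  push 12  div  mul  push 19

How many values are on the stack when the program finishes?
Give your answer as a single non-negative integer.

After 'push -4': stack = [-4] (depth 1)
After 'neg': stack = [4] (depth 1)
After 'neg': stack = [-4] (depth 1)
After 'dup': stack = [-4, -4] (depth 2)
After 'mul': stack = [16] (depth 1)
After 'push 2': stack = [16, 2] (depth 2)
After 'sub': stack = [14] (depth 1)
After 'dup': stack = [14, 14] (depth 2)
After 'push 4': stack = [14, 14, 4] (depth 3)
After 'push 12': stack = [14, 14, 4, 12] (depth 4)
After 'div': stack = [14, 14, 0] (depth 3)
After 'mul': stack = [14, 0] (depth 2)
After 'push 19': stack = [14, 0, 19] (depth 3)

Answer: 3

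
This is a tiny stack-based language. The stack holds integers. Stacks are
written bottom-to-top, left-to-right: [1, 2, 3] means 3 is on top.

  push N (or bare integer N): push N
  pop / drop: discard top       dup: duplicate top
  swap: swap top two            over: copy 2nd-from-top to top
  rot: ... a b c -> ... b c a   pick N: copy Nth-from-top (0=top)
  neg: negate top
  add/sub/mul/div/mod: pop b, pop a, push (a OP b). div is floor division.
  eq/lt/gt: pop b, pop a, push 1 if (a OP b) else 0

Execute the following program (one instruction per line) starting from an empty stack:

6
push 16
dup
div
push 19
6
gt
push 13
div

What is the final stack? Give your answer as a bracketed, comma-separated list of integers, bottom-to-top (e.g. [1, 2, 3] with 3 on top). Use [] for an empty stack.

Answer: [6, 1, 0]

Derivation:
After 'push 6': [6]
After 'push 16': [6, 16]
After 'dup': [6, 16, 16]
After 'div': [6, 1]
After 'push 19': [6, 1, 19]
After 'push 6': [6, 1, 19, 6]
After 'gt': [6, 1, 1]
After 'push 13': [6, 1, 1, 13]
After 'div': [6, 1, 0]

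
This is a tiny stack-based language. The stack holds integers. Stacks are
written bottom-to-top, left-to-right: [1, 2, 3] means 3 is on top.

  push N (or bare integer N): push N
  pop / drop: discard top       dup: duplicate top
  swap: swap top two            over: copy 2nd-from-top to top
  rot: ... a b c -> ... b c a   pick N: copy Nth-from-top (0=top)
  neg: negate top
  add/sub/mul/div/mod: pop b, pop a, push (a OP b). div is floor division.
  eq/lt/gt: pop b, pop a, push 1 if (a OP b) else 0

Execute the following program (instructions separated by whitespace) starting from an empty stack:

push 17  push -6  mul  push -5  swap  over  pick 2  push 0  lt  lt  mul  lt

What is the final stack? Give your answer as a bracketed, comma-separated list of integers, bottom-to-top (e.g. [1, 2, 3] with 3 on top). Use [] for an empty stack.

After 'push 17': [17]
After 'push -6': [17, -6]
After 'mul': [-102]
After 'push -5': [-102, -5]
After 'swap': [-5, -102]
After 'over': [-5, -102, -5]
After 'pick 2': [-5, -102, -5, -5]
After 'push 0': [-5, -102, -5, -5, 0]
After 'lt': [-5, -102, -5, 1]
After 'lt': [-5, -102, 1]
After 'mul': [-5, -102]
After 'lt': [0]

Answer: [0]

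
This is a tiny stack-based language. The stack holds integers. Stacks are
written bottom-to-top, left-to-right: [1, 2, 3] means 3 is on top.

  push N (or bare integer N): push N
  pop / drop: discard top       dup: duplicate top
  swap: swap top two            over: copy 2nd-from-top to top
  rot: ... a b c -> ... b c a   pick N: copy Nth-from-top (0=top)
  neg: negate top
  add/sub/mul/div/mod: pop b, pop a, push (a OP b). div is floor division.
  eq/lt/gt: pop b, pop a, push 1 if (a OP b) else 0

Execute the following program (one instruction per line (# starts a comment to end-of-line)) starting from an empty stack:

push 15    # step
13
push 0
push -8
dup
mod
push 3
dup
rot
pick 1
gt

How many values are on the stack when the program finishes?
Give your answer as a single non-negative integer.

After 'push 15': stack = [15] (depth 1)
After 'push 13': stack = [15, 13] (depth 2)
After 'push 0': stack = [15, 13, 0] (depth 3)
After 'push -8': stack = [15, 13, 0, -8] (depth 4)
After 'dup': stack = [15, 13, 0, -8, -8] (depth 5)
After 'mod': stack = [15, 13, 0, 0] (depth 4)
After 'push 3': stack = [15, 13, 0, 0, 3] (depth 5)
After 'dup': stack = [15, 13, 0, 0, 3, 3] (depth 6)
After 'rot': stack = [15, 13, 0, 3, 3, 0] (depth 6)
After 'pick 1': stack = [15, 13, 0, 3, 3, 0, 3] (depth 7)
After 'gt': stack = [15, 13, 0, 3, 3, 0] (depth 6)

Answer: 6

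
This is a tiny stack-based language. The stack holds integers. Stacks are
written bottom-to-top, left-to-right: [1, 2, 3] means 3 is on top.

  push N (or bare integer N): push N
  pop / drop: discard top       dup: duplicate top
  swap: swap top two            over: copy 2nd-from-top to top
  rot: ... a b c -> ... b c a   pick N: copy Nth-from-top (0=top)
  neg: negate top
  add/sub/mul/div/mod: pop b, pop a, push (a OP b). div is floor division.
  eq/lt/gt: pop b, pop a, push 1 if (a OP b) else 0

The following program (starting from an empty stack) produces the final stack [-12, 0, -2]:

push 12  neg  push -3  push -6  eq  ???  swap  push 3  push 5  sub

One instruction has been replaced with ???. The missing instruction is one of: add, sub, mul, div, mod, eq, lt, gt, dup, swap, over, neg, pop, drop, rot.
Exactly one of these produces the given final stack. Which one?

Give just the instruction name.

Answer: swap

Derivation:
Stack before ???: [-12, 0]
Stack after ???:  [0, -12]
The instruction that transforms [-12, 0] -> [0, -12] is: swap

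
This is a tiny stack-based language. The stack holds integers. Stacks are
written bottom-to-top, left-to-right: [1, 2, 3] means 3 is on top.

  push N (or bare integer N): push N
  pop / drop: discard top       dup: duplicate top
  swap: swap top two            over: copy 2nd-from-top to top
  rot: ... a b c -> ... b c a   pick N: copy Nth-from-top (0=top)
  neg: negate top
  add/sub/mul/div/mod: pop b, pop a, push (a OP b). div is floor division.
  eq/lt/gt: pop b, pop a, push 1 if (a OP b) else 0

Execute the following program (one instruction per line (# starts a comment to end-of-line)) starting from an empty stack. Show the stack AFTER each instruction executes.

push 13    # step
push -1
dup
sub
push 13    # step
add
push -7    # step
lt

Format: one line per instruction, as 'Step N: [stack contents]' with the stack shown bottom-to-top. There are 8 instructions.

Step 1: [13]
Step 2: [13, -1]
Step 3: [13, -1, -1]
Step 4: [13, 0]
Step 5: [13, 0, 13]
Step 6: [13, 13]
Step 7: [13, 13, -7]
Step 8: [13, 0]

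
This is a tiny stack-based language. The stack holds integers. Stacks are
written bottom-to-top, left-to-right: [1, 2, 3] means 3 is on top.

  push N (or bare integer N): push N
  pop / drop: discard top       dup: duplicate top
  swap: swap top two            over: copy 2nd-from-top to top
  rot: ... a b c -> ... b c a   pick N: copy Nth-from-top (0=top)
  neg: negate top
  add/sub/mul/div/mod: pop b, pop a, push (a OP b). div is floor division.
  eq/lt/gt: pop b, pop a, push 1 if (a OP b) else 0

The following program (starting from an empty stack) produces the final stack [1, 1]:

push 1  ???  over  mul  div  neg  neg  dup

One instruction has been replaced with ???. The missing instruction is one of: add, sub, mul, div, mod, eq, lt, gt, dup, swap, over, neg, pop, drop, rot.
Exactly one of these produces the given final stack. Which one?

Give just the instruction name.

Stack before ???: [1]
Stack after ???:  [1, 1]
The instruction that transforms [1] -> [1, 1] is: dup

Answer: dup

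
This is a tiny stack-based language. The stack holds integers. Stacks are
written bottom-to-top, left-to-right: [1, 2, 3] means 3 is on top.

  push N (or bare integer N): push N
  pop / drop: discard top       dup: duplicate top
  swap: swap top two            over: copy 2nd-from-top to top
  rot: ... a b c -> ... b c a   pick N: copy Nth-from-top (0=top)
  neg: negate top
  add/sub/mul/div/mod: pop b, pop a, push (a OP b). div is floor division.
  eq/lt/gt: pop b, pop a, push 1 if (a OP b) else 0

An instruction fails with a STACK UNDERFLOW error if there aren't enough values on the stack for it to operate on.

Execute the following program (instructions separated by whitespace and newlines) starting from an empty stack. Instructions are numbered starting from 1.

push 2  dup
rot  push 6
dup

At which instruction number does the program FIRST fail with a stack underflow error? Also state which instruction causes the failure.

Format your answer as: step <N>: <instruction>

Step 1 ('push 2'): stack = [2], depth = 1
Step 2 ('dup'): stack = [2, 2], depth = 2
Step 3 ('rot'): needs 3 value(s) but depth is 2 — STACK UNDERFLOW

Answer: step 3: rot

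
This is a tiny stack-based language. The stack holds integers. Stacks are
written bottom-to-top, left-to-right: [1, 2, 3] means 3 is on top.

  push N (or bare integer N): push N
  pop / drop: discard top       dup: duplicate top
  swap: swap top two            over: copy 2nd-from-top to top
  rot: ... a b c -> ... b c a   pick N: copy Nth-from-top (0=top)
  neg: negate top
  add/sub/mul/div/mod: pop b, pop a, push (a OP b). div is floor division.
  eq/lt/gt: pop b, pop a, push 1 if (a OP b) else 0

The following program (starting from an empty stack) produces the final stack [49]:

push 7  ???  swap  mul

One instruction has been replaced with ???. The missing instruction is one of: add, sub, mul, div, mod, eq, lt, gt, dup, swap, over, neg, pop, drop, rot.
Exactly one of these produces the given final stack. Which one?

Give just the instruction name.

Stack before ???: [7]
Stack after ???:  [7, 7]
The instruction that transforms [7] -> [7, 7] is: dup

Answer: dup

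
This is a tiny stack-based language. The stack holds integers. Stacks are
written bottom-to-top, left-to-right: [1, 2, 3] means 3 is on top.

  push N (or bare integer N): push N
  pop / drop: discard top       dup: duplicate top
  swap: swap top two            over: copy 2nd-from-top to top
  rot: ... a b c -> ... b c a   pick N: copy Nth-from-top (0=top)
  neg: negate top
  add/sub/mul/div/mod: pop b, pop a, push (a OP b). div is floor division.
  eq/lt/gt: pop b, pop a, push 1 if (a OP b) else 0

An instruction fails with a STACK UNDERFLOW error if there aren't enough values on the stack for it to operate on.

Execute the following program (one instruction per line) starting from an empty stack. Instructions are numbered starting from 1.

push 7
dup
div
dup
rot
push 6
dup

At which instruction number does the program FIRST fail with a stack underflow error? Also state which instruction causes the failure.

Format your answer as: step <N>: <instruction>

Answer: step 5: rot

Derivation:
Step 1 ('push 7'): stack = [7], depth = 1
Step 2 ('dup'): stack = [7, 7], depth = 2
Step 3 ('div'): stack = [1], depth = 1
Step 4 ('dup'): stack = [1, 1], depth = 2
Step 5 ('rot'): needs 3 value(s) but depth is 2 — STACK UNDERFLOW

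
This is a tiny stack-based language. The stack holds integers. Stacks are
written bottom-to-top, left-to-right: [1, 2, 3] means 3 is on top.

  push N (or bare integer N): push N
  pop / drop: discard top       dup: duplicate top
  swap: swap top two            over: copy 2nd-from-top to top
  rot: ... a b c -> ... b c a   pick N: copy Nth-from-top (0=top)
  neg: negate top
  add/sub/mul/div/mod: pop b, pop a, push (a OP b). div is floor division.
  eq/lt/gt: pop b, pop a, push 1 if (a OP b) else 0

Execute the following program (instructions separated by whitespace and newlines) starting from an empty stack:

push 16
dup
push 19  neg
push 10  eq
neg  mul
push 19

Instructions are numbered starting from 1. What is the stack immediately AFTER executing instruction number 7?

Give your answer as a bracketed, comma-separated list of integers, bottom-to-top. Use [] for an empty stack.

Answer: [16, 16, 0]

Derivation:
Step 1 ('push 16'): [16]
Step 2 ('dup'): [16, 16]
Step 3 ('push 19'): [16, 16, 19]
Step 4 ('neg'): [16, 16, -19]
Step 5 ('push 10'): [16, 16, -19, 10]
Step 6 ('eq'): [16, 16, 0]
Step 7 ('neg'): [16, 16, 0]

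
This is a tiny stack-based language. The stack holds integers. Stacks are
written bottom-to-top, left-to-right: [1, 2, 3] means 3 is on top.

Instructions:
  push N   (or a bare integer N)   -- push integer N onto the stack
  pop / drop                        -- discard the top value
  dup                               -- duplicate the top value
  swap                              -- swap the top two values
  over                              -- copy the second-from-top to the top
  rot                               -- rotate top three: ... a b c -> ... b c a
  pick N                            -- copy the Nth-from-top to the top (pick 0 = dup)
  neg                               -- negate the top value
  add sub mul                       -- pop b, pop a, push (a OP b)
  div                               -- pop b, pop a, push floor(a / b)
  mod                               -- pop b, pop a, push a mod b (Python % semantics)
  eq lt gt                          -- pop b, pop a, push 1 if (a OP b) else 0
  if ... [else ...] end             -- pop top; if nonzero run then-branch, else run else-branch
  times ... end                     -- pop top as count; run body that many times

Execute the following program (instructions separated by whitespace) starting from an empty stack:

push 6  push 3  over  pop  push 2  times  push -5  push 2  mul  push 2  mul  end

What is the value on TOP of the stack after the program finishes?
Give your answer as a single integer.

After 'push 6': [6]
After 'push 3': [6, 3]
After 'over': [6, 3, 6]
After 'pop': [6, 3]
After 'push 2': [6, 3, 2]
After 'times': [6, 3]
After 'push -5': [6, 3, -5]
After 'push 2': [6, 3, -5, 2]
After 'mul': [6, 3, -10]
After 'push 2': [6, 3, -10, 2]
After 'mul': [6, 3, -20]
After 'push -5': [6, 3, -20, -5]
After 'push 2': [6, 3, -20, -5, 2]
After 'mul': [6, 3, -20, -10]
After 'push 2': [6, 3, -20, -10, 2]
After 'mul': [6, 3, -20, -20]

Answer: -20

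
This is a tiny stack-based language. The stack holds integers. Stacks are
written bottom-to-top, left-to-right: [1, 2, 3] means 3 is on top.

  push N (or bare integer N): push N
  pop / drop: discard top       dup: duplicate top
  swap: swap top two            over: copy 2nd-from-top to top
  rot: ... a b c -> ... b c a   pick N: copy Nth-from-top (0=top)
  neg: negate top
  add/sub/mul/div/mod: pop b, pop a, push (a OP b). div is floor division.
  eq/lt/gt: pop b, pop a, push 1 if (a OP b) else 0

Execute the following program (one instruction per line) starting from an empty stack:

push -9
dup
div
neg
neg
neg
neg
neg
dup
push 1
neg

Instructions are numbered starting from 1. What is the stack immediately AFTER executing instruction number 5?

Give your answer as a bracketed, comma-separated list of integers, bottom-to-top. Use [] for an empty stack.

Step 1 ('push -9'): [-9]
Step 2 ('dup'): [-9, -9]
Step 3 ('div'): [1]
Step 4 ('neg'): [-1]
Step 5 ('neg'): [1]

Answer: [1]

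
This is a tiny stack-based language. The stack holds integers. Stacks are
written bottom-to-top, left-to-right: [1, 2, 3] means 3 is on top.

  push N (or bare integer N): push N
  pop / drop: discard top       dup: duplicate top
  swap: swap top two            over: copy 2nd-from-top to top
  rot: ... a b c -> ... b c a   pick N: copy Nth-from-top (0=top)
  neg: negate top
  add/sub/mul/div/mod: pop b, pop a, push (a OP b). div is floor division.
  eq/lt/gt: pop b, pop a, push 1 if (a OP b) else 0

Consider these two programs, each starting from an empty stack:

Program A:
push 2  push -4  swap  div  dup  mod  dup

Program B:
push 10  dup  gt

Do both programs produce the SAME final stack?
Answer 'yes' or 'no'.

Answer: no

Derivation:
Program A trace:
  After 'push 2': [2]
  After 'push -4': [2, -4]
  After 'swap': [-4, 2]
  After 'div': [-2]
  After 'dup': [-2, -2]
  After 'mod': [0]
  After 'dup': [0, 0]
Program A final stack: [0, 0]

Program B trace:
  After 'push 10': [10]
  After 'dup': [10, 10]
  After 'gt': [0]
Program B final stack: [0]
Same: no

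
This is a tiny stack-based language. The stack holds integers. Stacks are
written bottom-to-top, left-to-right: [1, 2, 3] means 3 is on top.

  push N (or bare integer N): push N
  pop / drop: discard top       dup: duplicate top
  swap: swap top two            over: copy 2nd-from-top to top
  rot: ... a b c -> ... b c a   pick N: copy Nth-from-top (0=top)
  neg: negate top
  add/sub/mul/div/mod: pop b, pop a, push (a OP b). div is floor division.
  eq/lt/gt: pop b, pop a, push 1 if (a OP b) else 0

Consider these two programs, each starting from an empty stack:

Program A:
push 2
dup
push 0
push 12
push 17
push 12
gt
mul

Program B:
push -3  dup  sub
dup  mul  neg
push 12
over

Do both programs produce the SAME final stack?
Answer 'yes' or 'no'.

Program A trace:
  After 'push 2': [2]
  After 'dup': [2, 2]
  After 'push 0': [2, 2, 0]
  After 'push 12': [2, 2, 0, 12]
  After 'push 17': [2, 2, 0, 12, 17]
  After 'push 12': [2, 2, 0, 12, 17, 12]
  After 'gt': [2, 2, 0, 12, 1]
  After 'mul': [2, 2, 0, 12]
Program A final stack: [2, 2, 0, 12]

Program B trace:
  After 'push -3': [-3]
  After 'dup': [-3, -3]
  After 'sub': [0]
  After 'dup': [0, 0]
  After 'mul': [0]
  After 'neg': [0]
  After 'push 12': [0, 12]
  After 'over': [0, 12, 0]
Program B final stack: [0, 12, 0]
Same: no

Answer: no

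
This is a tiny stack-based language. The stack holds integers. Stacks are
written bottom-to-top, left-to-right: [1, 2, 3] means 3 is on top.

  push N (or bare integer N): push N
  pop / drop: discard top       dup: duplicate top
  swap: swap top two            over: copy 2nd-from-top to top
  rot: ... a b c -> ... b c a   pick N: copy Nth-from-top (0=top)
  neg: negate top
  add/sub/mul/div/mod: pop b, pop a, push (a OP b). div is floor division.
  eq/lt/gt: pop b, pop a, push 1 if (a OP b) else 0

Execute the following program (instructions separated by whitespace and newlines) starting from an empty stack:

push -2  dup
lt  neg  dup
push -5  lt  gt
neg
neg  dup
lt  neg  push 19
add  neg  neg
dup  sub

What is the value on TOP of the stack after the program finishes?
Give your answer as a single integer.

After 'push -2': [-2]
After 'dup': [-2, -2]
After 'lt': [0]
After 'neg': [0]
After 'dup': [0, 0]
After 'push -5': [0, 0, -5]
After 'lt': [0, 0]
After 'gt': [0]
After 'neg': [0]
After 'neg': [0]
After 'dup': [0, 0]
After 'lt': [0]
After 'neg': [0]
After 'push 19': [0, 19]
After 'add': [19]
After 'neg': [-19]
After 'neg': [19]
After 'dup': [19, 19]
After 'sub': [0]

Answer: 0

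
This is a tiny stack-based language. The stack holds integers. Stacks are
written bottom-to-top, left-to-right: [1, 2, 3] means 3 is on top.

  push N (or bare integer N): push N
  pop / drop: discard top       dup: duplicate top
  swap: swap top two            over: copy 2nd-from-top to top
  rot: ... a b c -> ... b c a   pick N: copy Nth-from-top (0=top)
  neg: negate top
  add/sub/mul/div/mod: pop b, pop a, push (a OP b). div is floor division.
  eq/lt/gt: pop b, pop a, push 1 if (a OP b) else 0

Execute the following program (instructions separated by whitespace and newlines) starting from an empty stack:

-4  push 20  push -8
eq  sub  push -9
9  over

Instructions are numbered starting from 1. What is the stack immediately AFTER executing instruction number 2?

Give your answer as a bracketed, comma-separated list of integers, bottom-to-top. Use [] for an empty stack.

Answer: [-4, 20]

Derivation:
Step 1 ('-4'): [-4]
Step 2 ('push 20'): [-4, 20]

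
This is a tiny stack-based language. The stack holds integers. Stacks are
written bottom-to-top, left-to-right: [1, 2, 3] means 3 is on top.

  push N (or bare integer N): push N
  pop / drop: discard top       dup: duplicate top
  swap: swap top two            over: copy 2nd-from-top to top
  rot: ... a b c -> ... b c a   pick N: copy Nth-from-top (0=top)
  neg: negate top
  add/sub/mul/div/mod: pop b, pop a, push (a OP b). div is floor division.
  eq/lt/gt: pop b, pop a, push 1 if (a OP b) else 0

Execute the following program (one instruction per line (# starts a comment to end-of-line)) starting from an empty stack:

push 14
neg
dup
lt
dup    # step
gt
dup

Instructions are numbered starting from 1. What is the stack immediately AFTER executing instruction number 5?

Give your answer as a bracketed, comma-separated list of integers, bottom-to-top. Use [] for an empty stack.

Step 1 ('push 14'): [14]
Step 2 ('neg'): [-14]
Step 3 ('dup'): [-14, -14]
Step 4 ('lt'): [0]
Step 5 ('dup'): [0, 0]

Answer: [0, 0]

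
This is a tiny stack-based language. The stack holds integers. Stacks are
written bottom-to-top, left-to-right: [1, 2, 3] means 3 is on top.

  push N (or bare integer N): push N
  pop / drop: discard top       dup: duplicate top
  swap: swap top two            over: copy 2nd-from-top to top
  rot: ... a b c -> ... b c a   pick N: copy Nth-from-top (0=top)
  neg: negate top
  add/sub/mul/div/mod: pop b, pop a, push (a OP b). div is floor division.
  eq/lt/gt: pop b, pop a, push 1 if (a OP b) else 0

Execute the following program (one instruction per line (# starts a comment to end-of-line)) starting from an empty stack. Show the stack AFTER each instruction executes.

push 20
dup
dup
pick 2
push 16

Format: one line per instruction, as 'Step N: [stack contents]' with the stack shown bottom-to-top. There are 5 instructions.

Step 1: [20]
Step 2: [20, 20]
Step 3: [20, 20, 20]
Step 4: [20, 20, 20, 20]
Step 5: [20, 20, 20, 20, 16]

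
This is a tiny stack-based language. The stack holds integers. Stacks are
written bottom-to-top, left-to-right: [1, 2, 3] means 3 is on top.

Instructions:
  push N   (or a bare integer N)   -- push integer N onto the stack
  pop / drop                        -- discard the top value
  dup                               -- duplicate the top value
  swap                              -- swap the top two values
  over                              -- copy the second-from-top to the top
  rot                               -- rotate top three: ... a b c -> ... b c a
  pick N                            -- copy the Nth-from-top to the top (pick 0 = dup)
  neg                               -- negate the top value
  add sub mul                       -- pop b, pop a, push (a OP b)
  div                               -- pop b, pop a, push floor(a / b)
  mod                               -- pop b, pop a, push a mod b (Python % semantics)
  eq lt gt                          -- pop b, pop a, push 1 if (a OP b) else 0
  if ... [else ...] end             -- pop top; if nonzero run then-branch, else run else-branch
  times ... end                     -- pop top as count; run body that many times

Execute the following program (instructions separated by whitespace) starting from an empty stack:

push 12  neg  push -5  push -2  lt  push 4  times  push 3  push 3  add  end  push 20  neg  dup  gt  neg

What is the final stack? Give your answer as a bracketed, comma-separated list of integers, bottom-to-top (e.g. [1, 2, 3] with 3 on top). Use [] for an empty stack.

After 'push 12': [12]
After 'neg': [-12]
After 'push -5': [-12, -5]
After 'push -2': [-12, -5, -2]
After 'lt': [-12, 1]
After 'push 4': [-12, 1, 4]
After 'times': [-12, 1]
After 'push 3': [-12, 1, 3]
After 'push 3': [-12, 1, 3, 3]
After 'add': [-12, 1, 6]
After 'push 3': [-12, 1, 6, 3]
After 'push 3': [-12, 1, 6, 3, 3]
After 'add': [-12, 1, 6, 6]
After 'push 3': [-12, 1, 6, 6, 3]
After 'push 3': [-12, 1, 6, 6, 3, 3]
After 'add': [-12, 1, 6, 6, 6]
After 'push 3': [-12, 1, 6, 6, 6, 3]
After 'push 3': [-12, 1, 6, 6, 6, 3, 3]
After 'add': [-12, 1, 6, 6, 6, 6]
After 'push 20': [-12, 1, 6, 6, 6, 6, 20]
After 'neg': [-12, 1, 6, 6, 6, 6, -20]
After 'dup': [-12, 1, 6, 6, 6, 6, -20, -20]
After 'gt': [-12, 1, 6, 6, 6, 6, 0]
After 'neg': [-12, 1, 6, 6, 6, 6, 0]

Answer: [-12, 1, 6, 6, 6, 6, 0]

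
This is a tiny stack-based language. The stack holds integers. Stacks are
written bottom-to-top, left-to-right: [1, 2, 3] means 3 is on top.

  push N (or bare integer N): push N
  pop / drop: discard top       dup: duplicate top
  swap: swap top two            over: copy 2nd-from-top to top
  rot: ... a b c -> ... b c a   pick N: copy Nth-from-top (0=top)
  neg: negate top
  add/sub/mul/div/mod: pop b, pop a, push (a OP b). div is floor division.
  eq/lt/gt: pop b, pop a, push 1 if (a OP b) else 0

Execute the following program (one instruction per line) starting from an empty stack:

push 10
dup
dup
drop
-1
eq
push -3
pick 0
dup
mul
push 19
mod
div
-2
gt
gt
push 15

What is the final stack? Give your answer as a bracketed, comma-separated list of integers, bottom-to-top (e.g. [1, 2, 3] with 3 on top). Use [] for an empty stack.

Answer: [10, 0, 15]

Derivation:
After 'push 10': [10]
After 'dup': [10, 10]
After 'dup': [10, 10, 10]
After 'drop': [10, 10]
After 'push -1': [10, 10, -1]
After 'eq': [10, 0]
After 'push -3': [10, 0, -3]
After 'pick 0': [10, 0, -3, -3]
After 'dup': [10, 0, -3, -3, -3]
After 'mul': [10, 0, -3, 9]
After 'push 19': [10, 0, -3, 9, 19]
After 'mod': [10, 0, -3, 9]
After 'div': [10, 0, -1]
After 'push -2': [10, 0, -1, -2]
After 'gt': [10, 0, 1]
After 'gt': [10, 0]
After 'push 15': [10, 0, 15]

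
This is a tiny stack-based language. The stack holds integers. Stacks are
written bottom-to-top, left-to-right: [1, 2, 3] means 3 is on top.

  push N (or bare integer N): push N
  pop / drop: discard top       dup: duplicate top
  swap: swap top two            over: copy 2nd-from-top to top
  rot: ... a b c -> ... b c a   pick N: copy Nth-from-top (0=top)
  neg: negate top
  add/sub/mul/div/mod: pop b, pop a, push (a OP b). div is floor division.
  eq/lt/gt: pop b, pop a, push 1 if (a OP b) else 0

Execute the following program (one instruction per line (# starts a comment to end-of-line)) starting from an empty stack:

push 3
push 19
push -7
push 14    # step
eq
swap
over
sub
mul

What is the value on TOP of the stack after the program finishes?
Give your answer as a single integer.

Answer: 0

Derivation:
After 'push 3': [3]
After 'push 19': [3, 19]
After 'push -7': [3, 19, -7]
After 'push 14': [3, 19, -7, 14]
After 'eq': [3, 19, 0]
After 'swap': [3, 0, 19]
After 'over': [3, 0, 19, 0]
After 'sub': [3, 0, 19]
After 'mul': [3, 0]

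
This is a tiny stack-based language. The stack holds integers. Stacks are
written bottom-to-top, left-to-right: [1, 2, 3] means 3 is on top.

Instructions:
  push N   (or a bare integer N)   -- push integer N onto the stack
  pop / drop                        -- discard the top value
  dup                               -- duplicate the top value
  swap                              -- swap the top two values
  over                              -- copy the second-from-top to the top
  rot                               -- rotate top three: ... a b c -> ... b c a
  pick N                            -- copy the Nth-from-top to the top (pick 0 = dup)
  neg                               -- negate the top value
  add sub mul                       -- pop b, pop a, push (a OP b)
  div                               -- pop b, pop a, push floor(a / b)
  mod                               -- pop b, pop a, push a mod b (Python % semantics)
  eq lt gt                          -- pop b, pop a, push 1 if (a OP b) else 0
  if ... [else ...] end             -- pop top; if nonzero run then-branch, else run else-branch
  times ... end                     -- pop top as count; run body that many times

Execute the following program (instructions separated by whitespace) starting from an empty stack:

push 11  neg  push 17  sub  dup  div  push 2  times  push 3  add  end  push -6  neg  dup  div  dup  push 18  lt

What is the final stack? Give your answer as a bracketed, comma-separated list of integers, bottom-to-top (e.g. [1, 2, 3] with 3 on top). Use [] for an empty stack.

Answer: [7, 1, 1]

Derivation:
After 'push 11': [11]
After 'neg': [-11]
After 'push 17': [-11, 17]
After 'sub': [-28]
After 'dup': [-28, -28]
After 'div': [1]
After 'push 2': [1, 2]
After 'times': [1]
After 'push 3': [1, 3]
After 'add': [4]
After 'push 3': [4, 3]
After 'add': [7]
After 'push -6': [7, -6]
After 'neg': [7, 6]
After 'dup': [7, 6, 6]
After 'div': [7, 1]
After 'dup': [7, 1, 1]
After 'push 18': [7, 1, 1, 18]
After 'lt': [7, 1, 1]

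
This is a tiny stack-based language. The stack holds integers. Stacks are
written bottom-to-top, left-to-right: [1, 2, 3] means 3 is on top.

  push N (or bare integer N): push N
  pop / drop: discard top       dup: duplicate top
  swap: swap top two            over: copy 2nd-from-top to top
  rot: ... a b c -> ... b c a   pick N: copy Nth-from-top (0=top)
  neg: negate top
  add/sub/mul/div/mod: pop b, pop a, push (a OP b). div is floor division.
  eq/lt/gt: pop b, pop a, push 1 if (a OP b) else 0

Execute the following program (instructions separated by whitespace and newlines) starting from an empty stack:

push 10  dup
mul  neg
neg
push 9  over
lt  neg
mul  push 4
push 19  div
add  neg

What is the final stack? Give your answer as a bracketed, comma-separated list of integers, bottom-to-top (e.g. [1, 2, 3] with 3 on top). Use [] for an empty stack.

After 'push 10': [10]
After 'dup': [10, 10]
After 'mul': [100]
After 'neg': [-100]
After 'neg': [100]
After 'push 9': [100, 9]
After 'over': [100, 9, 100]
After 'lt': [100, 1]
After 'neg': [100, -1]
After 'mul': [-100]
After 'push 4': [-100, 4]
After 'push 19': [-100, 4, 19]
After 'div': [-100, 0]
After 'add': [-100]
After 'neg': [100]

Answer: [100]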